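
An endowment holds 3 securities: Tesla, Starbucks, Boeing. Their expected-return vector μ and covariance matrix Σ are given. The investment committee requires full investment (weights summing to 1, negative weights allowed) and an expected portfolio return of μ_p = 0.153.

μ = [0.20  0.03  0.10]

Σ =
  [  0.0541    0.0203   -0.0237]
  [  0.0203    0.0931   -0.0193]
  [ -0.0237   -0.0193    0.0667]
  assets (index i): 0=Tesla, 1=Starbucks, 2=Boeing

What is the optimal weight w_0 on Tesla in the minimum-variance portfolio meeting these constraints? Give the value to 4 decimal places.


0.5572

p=Σ⁻¹μ = [5.1928  -0.1242  3.3084]
q=Σ⁻¹𝟙 = [26.5345  10.6572  27.5045]
a=μᵀp=1.365680  b=𝟙ᵀp=8.377066  c=𝟙ᵀq=64.696227  D=ac−b²=18.179101
λ₁=(c·0.153−b)/D = (64.696227·0.153−8.377066)/18.179101 = 0.083693
λ₂=(a−b·0.153)/D = (1.365680−8.377066·0.153)/18.179101 = 0.004620
w* = 0.083693·p + 0.004620·q:
  w_0 = 0.083693·5.1928 + 0.004620·26.5345 = 0.5572  (Tesla)
  w_1 = 0.083693·-0.1242 + 0.004620·10.6572 = 0.0388  (Starbucks)
  w_2 = 0.083693·3.3084 + 0.004620·27.5045 = 0.4040  (Boeing)
Σw_i=1.0000  μᵀw=0.1530
σ²=wᵀΣw=λ₁·μ_p+λ₂ = 0.083693·0.153 + 0.004620 = 0.017425 ≈ 0.0174


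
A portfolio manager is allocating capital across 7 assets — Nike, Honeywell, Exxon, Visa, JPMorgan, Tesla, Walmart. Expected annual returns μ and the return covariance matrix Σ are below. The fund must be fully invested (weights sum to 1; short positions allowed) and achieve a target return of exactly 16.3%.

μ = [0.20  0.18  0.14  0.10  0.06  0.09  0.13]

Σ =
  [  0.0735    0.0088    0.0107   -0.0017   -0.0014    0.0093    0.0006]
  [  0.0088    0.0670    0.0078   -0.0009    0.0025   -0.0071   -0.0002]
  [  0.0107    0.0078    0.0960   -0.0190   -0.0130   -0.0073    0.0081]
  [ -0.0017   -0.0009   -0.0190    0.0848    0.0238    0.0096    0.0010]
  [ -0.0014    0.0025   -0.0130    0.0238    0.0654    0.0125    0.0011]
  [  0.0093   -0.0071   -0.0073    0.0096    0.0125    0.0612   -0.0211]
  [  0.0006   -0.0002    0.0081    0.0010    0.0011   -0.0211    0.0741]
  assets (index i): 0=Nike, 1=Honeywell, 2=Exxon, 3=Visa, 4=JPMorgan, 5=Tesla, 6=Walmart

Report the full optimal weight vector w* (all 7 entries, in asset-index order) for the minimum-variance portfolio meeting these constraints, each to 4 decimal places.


g=Σ⁻¹μ = [1.9775  2.5179  1.2799  1.1983  0.2369  2.1347  2.1934]
h=Σ⁻¹𝟙 = [7.7624  14.6090  11.6018  9.4628  9.4452  21.0024  17.9162]
a=μᵀg=1.639221  b=𝟙ᵀg=11.538662  c=𝟙ᵀh=91.799760  D=ac−b²=17.339362
λ₁=(c·0.163−b)/D = (91.799760·0.163−11.538662)/17.339362 = 0.197510
λ₂=(a−b·0.163)/D = (1.639221−11.538662·0.163)/17.339362 = -0.013933
w* = 0.197510·g + -0.013933·h:
  w_0 = 0.197510·1.9775 + -0.013933·7.7624 = 0.2824  (Nike)
  w_1 = 0.197510·2.5179 + -0.013933·14.6090 = 0.2938  (Honeywell)
  w_2 = 0.197510·1.2799 + -0.013933·11.6018 = 0.0911  (Exxon)
  w_3 = 0.197510·1.1983 + -0.013933·9.4628 = 0.1048  (Visa)
  w_4 = 0.197510·0.2369 + -0.013933·9.4452 = -0.0848  (JPMorgan)
  w_5 = 0.197510·2.1347 + -0.013933·21.0024 = 0.1290  (Tesla)
  w_6 = 0.197510·2.1934 + -0.013933·17.9162 = 0.1836  (Walmart)
Σw_i=1.0000  μᵀw=0.1630
σ²=wᵀΣw=λ₁·μ_p+λ₂ = 0.197510·0.163 + -0.013933 = 0.018262 ≈ 0.0183

0.2824  0.2938  0.0911  0.1048  -0.0848  0.1290  0.1836


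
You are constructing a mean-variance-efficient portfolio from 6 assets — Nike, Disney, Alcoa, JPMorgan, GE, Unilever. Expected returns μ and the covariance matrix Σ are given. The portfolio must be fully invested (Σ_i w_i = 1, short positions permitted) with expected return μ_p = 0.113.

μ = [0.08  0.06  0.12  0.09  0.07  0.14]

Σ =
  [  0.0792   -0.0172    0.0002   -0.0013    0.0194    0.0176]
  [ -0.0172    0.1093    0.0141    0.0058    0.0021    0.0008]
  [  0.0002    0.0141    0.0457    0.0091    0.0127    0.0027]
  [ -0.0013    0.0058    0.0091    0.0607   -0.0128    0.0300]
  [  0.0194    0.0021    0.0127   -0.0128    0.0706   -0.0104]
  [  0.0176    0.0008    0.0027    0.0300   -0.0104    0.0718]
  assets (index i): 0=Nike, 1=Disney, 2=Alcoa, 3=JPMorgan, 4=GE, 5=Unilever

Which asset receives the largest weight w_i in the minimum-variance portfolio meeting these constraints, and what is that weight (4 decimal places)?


p=Σ⁻¹μ = [0.5193  0.3043  2.1120  0.5025  0.7932  1.6447]
q=Σ⁻¹𝟙 = [9.9293  8.0671  12.9184  12.9759  12.2966  7.2774]
a=μᵀp=0.644249  b=𝟙ᵀp=5.876012  c=𝟙ᵀq=63.464732  D=ac−b²=6.359577
λ₁=(c·0.113−b)/D = (63.464732·0.113−5.876012)/6.359577 = 0.203709
λ₂=(a−b·0.113)/D = (0.644249−5.876012·0.113)/6.359577 = -0.003104
w* = 0.203709·p + -0.003104·q:
  w_0 = 0.203709·0.5193 + -0.003104·9.9293 = 0.0750  (Nike)
  w_1 = 0.203709·0.3043 + -0.003104·8.0671 = 0.0369  (Disney)
  w_2 = 0.203709·2.1120 + -0.003104·12.9184 = 0.3901  (Alcoa)
  w_3 = 0.203709·0.5025 + -0.003104·12.9759 = 0.0621  (JPMorgan)
  w_4 = 0.203709·0.7932 + -0.003104·12.2966 = 0.1234  (GE)
  w_5 = 0.203709·1.6447 + -0.003104·7.2774 = 0.3124  (Unilever)
Σw_i=1.0000  μᵀw=0.1130
σ²=wᵀΣw=λ₁·μ_p+λ₂ = 0.203709·0.113 + -0.003104 = 0.019915 ≈ 0.0199

Alcoa (0.3901)


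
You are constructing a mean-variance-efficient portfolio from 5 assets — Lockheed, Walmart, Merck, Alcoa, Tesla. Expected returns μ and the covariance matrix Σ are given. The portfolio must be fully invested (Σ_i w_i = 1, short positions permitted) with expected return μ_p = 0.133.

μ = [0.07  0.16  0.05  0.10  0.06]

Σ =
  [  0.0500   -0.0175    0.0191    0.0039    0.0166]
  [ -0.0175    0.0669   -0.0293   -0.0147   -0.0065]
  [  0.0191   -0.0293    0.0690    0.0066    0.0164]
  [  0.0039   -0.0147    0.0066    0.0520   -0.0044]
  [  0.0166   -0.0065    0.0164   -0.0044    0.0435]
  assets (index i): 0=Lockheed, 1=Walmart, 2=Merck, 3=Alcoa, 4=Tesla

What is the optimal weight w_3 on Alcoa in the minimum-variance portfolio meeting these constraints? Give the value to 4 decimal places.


g=Σ⁻¹μ = [1.7236  4.2479  1.5188  2.8930  1.0763]
h=Σ⁻¹𝟙 = [17.5152  34.9361  17.7153  27.0324  17.5803]
a=μᵀg=1.230139  b=𝟙ᵀg=11.459652  c=𝟙ᵀh=114.779217  D=ac−b²=9.870828
λ₁=(c·0.133−b)/D = (114.779217·0.133−11.459652)/9.870828 = 0.385579
λ₂=(a−b·0.133)/D = (1.230139−11.459652·0.133)/9.870828 = -0.029784
w* = 0.385579·g + -0.029784·h:
  w_0 = 0.385579·1.7236 + -0.029784·17.5152 = 0.1429  (Lockheed)
  w_1 = 0.385579·4.2479 + -0.029784·34.9361 = 0.5974  (Walmart)
  w_2 = 0.385579·1.5188 + -0.029784·17.7153 = 0.0580  (Merck)
  w_3 = 0.385579·2.8930 + -0.029784·27.0324 = 0.3103  (Alcoa)
  w_4 = 0.385579·1.0763 + -0.029784·17.5803 = -0.1086  (Tesla)
Σw_i=1.0000  μᵀw=0.1330
σ²=wᵀΣw=λ₁·μ_p+λ₂ = 0.385579·0.133 + -0.029784 = 0.021498 ≈ 0.0215

0.3103


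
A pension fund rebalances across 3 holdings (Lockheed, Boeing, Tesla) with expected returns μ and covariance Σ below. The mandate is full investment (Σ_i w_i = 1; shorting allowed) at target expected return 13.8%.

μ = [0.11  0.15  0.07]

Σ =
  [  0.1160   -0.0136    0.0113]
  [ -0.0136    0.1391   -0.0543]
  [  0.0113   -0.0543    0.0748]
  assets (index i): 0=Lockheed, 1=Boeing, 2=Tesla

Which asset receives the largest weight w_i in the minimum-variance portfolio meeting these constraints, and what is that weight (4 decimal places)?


u=Σ⁻¹μ = [0.9675  2.0670  2.2901]
v=Σ⁻¹𝟙 = [8.2664  17.7620  25.0143]
a=μᵀu=0.576779  b=𝟙ᵀu=5.324608  c=𝟙ᵀv=51.042704  D=ac−b²=1.088927
λ₁=(c·0.138−b)/D = (51.042704·0.138−5.324608)/1.088927 = 1.578880
λ₂=(a−b·0.138)/D = (0.576779−5.324608·0.138)/1.088927 = -0.145112
w* = 1.578880·u + -0.145112·v:
  w_0 = 1.578880·0.9675 + -0.145112·8.2664 = 0.3280  (Lockheed)
  w_1 = 1.578880·2.0670 + -0.145112·17.7620 = 0.6860  (Boeing)
  w_2 = 1.578880·2.2901 + -0.145112·25.0143 = -0.0140  (Tesla)
Σw_i=1.0000  μᵀw=0.1380
σ²=wᵀΣw=λ₁·μ_p+λ₂ = 1.578880·0.138 + -0.145112 = 0.072773 ≈ 0.0728

Boeing (0.6860)


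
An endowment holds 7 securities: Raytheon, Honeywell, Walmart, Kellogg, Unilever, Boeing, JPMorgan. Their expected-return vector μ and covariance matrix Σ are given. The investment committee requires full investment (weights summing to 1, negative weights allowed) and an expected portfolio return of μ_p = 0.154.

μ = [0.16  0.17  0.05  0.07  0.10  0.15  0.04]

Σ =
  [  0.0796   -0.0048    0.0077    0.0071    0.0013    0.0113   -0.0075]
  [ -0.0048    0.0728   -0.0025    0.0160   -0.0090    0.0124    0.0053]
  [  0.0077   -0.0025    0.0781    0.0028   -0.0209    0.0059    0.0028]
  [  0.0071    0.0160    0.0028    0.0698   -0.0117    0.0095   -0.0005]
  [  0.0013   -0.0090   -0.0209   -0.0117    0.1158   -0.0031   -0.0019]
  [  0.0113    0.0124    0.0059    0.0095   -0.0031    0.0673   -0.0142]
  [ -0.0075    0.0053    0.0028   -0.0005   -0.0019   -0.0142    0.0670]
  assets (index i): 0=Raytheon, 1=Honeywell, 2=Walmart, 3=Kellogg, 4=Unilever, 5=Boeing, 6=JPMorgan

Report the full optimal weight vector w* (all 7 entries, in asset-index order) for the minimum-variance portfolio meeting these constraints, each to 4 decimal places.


0.2965  0.3649  0.0073  -0.0541  0.1247  0.2278  0.0330

g=Σ⁻¹μ = [1.8913  2.2204  0.6813  0.2590  1.2252  1.6724  0.9957]
h=Σ⁻¹𝟙 = [10.5554  10.7095  13.7414  10.9120  13.5666  12.7608  17.8562]
a=μᵀg=1.145490  b=𝟙ᵀg=8.945425  c=𝟙ᵀh=90.101920  D=ac−b²=23.190238
λ₁=(c·0.154−b)/D = (90.101920·0.154−8.945425)/23.190238 = 0.212601
λ₂=(a−b·0.154)/D = (1.145490−8.945425·0.154)/23.190238 = -0.010009
w* = 0.212601·g + -0.010009·h:
  w_0 = 0.212601·1.8913 + -0.010009·10.5554 = 0.2965  (Raytheon)
  w_1 = 0.212601·2.2204 + -0.010009·10.7095 = 0.3649  (Honeywell)
  w_2 = 0.212601·0.6813 + -0.010009·13.7414 = 0.0073  (Walmart)
  w_3 = 0.212601·0.2590 + -0.010009·10.9120 = -0.0541  (Kellogg)
  w_4 = 0.212601·1.2252 + -0.010009·13.5666 = 0.1247  (Unilever)
  w_5 = 0.212601·1.6724 + -0.010009·12.7608 = 0.2278  (Boeing)
  w_6 = 0.212601·0.9957 + -0.010009·17.8562 = 0.0330  (JPMorgan)
Σw_i=1.0000  μᵀw=0.1540
σ²=wᵀΣw=λ₁·μ_p+λ₂ = 0.212601·0.154 + -0.010009 = 0.022732 ≈ 0.0227


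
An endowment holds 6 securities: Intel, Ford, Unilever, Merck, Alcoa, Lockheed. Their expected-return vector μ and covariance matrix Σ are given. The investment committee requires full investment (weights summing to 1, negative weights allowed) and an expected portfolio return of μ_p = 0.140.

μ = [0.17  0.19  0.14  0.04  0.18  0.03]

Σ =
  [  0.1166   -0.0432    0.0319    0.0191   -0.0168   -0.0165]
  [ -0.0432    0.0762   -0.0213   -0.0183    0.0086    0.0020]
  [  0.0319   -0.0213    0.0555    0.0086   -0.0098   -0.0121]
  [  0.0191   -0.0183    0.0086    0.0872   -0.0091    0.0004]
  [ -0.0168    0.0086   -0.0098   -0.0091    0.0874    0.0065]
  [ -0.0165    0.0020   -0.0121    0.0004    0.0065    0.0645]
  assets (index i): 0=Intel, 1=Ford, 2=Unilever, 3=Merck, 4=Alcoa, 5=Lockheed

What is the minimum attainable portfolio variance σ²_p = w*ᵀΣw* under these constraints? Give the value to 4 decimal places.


p=Σ⁻¹μ = [2.7552  4.8909  3.4364  0.7941  2.4711  1.4090]
q=Σ⁻¹𝟙 = [15.6859  30.2393  25.8342  13.2036  14.1226  21.9202]
a=μᵀp=2.397574  b=𝟙ᵀp=15.756674  c=𝟙ᵀq=121.005803  D=ac−b²=41.847651
λ₁=(c·0.140−b)/D = (121.005803·0.140−15.756674)/41.847651 = 0.028296
λ₂=(a−b·0.140)/D = (2.397574−15.756674·0.140)/41.847651 = 0.004579
w* = 0.028296·p + 0.004579·q:
  w_0 = 0.028296·2.7552 + 0.004579·15.6859 = 0.1498  (Intel)
  w_1 = 0.028296·4.8909 + 0.004579·30.2393 = 0.2769  (Ford)
  w_2 = 0.028296·3.4364 + 0.004579·25.8342 = 0.2155  (Unilever)
  w_3 = 0.028296·0.7941 + 0.004579·13.2036 = 0.0829  (Merck)
  w_4 = 0.028296·2.4711 + 0.004579·14.1226 = 0.1346  (Alcoa)
  w_5 = 0.028296·1.4090 + 0.004579·21.9202 = 0.1403  (Lockheed)
Σw_i=1.0000  μᵀw=0.1400
σ²=wᵀΣw=λ₁·μ_p+λ₂ = 0.028296·0.140 + 0.004579 = 0.008541 ≈ 0.0085

0.0085


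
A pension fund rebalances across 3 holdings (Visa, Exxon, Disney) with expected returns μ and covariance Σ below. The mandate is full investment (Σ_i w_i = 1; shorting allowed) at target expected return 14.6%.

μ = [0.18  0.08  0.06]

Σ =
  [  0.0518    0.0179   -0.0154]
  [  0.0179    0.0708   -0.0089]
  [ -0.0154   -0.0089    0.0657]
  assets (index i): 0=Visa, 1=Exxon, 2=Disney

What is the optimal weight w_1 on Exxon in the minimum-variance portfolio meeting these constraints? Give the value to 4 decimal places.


0.0120

p=Σ⁻¹μ = [3.9025  0.3795  1.8794]
q=Σ⁻¹𝟙 = [21.8936  11.3406  21.8888]
a=μᵀp=0.845575  b=𝟙ᵀp=6.161431  c=𝟙ᵀq=55.123025  D=ac−b²=8.647430
λ₁=(c·0.146−b)/D = (55.123025·0.146−6.161431)/8.647430 = 0.218161
λ₂=(a−b·0.146)/D = (0.845575−6.161431·0.146)/8.647430 = -0.006244
w* = 0.218161·p + -0.006244·q:
  w_0 = 0.218161·3.9025 + -0.006244·21.8936 = 0.7147  (Visa)
  w_1 = 0.218161·0.3795 + -0.006244·11.3406 = 0.0120  (Exxon)
  w_2 = 0.218161·1.8794 + -0.006244·21.8888 = 0.2733  (Disney)
Σw_i=1.0000  μᵀw=0.1460
σ²=wᵀΣw=λ₁·μ_p+λ₂ = 0.218161·0.146 + -0.006244 = 0.025608 ≈ 0.0256


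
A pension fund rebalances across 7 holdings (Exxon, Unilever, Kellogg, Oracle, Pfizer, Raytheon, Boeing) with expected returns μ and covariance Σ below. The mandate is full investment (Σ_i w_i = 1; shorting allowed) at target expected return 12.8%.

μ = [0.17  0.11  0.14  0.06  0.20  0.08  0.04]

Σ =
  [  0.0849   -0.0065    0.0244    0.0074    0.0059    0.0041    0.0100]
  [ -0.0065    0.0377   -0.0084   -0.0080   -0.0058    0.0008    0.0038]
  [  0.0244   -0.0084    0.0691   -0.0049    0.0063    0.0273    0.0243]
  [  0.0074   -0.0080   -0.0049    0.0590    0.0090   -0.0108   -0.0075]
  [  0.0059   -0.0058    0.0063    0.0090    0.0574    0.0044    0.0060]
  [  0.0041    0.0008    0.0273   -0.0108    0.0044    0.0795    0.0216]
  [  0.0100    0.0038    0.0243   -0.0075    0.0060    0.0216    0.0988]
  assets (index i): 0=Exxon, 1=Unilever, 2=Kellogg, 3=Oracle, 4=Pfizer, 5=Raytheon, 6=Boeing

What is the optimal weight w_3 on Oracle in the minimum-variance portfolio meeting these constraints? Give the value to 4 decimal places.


u=Σ⁻¹μ = [1.5306  4.3929  1.8420  1.0411  3.4386  0.3594  -0.5804]
v=Σ⁻¹𝟙 = [7.4365  36.6931  11.6201  21.8690  14.5657  8.9348  3.9217]
a=μᵀu=1.757024  b=𝟙ᵀu=12.024190  c=𝟙ᵀv=105.040848  D=ac−b²=39.978160
λ₁=(c·0.128−b)/D = (105.040848·0.128−12.024190)/39.978160 = 0.035545
λ₂=(a−b·0.128)/D = (1.757024−12.024190·0.128)/39.978160 = 0.005451
w* = 0.035545·u + 0.005451·v:
  w_0 = 0.035545·1.5306 + 0.005451·7.4365 = 0.0949  (Exxon)
  w_1 = 0.035545·4.3929 + 0.005451·36.6931 = 0.3562  (Unilever)
  w_2 = 0.035545·1.8420 + 0.005451·11.6201 = 0.1288  (Kellogg)
  w_3 = 0.035545·1.0411 + 0.005451·21.8690 = 0.1562  (Oracle)
  w_4 = 0.035545·3.4386 + 0.005451·14.5657 = 0.2016  (Pfizer)
  w_5 = 0.035545·0.3594 + 0.005451·8.9348 = 0.0615  (Raytheon)
  w_6 = 0.035545·-0.5804 + 0.005451·3.9217 = 0.0007  (Boeing)
Σw_i=1.0000  μᵀw=0.1280
σ²=wᵀΣw=λ₁·μ_p+λ₂ = 0.035545·0.128 + 0.005451 = 0.010001 ≈ 0.0100

0.1562


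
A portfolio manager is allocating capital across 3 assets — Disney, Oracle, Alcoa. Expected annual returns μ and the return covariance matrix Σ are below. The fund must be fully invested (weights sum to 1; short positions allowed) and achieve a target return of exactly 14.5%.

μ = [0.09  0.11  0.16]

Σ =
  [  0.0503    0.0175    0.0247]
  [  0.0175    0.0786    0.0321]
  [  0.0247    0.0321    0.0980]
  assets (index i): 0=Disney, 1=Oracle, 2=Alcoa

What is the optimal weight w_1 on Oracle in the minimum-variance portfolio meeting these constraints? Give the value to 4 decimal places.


0.2038

p=Σ⁻¹μ = [0.9752  0.7111  1.1539]
q=Σ⁻¹𝟙 = [15.3136  7.7602  3.8026]
a=μᵀp=0.350620  b=𝟙ᵀp=2.840254  c=𝟙ᵀq=26.876336  D=ac−b²=1.356348
λ₁=(c·0.145−b)/D = (26.876336·0.145−2.840254)/1.356348 = 0.779162
λ₂=(a−b·0.145)/D = (0.350620−2.840254·0.145)/1.356348 = -0.045133
w* = 0.779162·p + -0.045133·q:
  w_0 = 0.779162·0.9752 + -0.045133·15.3136 = 0.0687  (Disney)
  w_1 = 0.779162·0.7111 + -0.045133·7.7602 = 0.2038  (Oracle)
  w_2 = 0.779162·1.1539 + -0.045133·3.8026 = 0.7275  (Alcoa)
Σw_i=1.0000  μᵀw=0.1450
σ²=wᵀΣw=λ₁·μ_p+λ₂ = 0.779162·0.145 + -0.045133 = 0.067845 ≈ 0.0678


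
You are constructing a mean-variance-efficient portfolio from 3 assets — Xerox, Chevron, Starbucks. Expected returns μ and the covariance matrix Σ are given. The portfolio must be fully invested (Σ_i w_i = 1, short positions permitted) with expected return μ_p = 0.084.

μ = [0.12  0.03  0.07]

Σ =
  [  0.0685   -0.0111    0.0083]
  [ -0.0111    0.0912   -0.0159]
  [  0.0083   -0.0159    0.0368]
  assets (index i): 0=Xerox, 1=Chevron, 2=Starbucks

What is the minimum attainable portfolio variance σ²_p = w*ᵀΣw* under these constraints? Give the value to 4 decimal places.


0.0198

u=Σ⁻¹μ = [1.6613  0.8624  1.9001]
v=Σ⁻¹𝟙 = [13.6761  18.2002  31.9530]
a=μᵀu=0.358240  b=𝟙ᵀu=4.423849  c=𝟙ᵀv=63.829314  D=ac−b²=3.295776
λ₁=(c·0.084−b)/D = (63.829314·0.084−4.423849)/3.295776 = 0.284550
λ₂=(a−b·0.084)/D = (0.358240−4.423849·0.084)/3.295776 = -0.004055
w* = 0.284550·u + -0.004055·v:
  w_0 = 0.284550·1.6613 + -0.004055·13.6761 = 0.4173  (Xerox)
  w_1 = 0.284550·0.8624 + -0.004055·18.2002 = 0.1716  (Chevron)
  w_2 = 0.284550·1.9001 + -0.004055·31.9530 = 0.4111  (Starbucks)
Σw_i=1.0000  μᵀw=0.0840
σ²=wᵀΣw=λ₁·μ_p+λ₂ = 0.284550·0.084 + -0.004055 = 0.019848 ≈ 0.0198


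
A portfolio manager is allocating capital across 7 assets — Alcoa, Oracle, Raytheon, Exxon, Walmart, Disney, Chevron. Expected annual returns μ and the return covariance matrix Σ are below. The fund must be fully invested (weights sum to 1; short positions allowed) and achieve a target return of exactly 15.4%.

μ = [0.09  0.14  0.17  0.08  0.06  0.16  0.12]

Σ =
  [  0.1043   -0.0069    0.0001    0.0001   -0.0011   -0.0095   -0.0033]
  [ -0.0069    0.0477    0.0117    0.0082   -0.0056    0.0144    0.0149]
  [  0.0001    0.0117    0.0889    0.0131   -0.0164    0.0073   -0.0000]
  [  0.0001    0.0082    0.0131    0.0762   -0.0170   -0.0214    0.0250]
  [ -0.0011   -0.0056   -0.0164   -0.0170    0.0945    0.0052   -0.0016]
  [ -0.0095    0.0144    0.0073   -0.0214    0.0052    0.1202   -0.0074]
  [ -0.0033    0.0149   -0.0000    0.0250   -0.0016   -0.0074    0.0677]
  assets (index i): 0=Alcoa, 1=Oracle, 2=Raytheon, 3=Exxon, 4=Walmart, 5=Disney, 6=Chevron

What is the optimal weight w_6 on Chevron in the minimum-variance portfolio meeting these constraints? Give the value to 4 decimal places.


0.2266

u=Σ⁻¹μ = [1.1548  1.9182  1.6564  0.7365  1.1350  1.2540  1.2985]
v=Σ⁻¹𝟙 = [11.7888  14.4043  9.4734  13.0287  15.2049  9.1491  8.7237]
a=μᵀu=1.137544  b=𝟙ᵀu=9.153361  c=𝟙ᵀv=81.772896  D=ac−b²=9.236210
λ₁=(c·0.154−b)/D = (81.772896·0.154−9.153361)/9.236210 = 0.372411
λ₂=(a−b·0.154)/D = (1.137544−9.153361·0.154)/9.236210 = -0.029457
w* = 0.372411·u + -0.029457·v:
  w_0 = 0.372411·1.1548 + -0.029457·11.7888 = 0.0828  (Alcoa)
  w_1 = 0.372411·1.9182 + -0.029457·14.4043 = 0.2901  (Oracle)
  w_2 = 0.372411·1.6564 + -0.029457·9.4734 = 0.3378  (Raytheon)
  w_3 = 0.372411·0.7365 + -0.029457·13.0287 = -0.1095  (Exxon)
  w_4 = 0.372411·1.1350 + -0.029457·15.2049 = -0.0252  (Walmart)
  w_5 = 0.372411·1.2540 + -0.029457·9.1491 = 0.1975  (Disney)
  w_6 = 0.372411·1.2985 + -0.029457·8.7237 = 0.2266  (Chevron)
Σw_i=1.0000  μᵀw=0.1540
σ²=wᵀΣw=λ₁·μ_p+λ₂ = 0.372411·0.154 + -0.029457 = 0.027894 ≈ 0.0279


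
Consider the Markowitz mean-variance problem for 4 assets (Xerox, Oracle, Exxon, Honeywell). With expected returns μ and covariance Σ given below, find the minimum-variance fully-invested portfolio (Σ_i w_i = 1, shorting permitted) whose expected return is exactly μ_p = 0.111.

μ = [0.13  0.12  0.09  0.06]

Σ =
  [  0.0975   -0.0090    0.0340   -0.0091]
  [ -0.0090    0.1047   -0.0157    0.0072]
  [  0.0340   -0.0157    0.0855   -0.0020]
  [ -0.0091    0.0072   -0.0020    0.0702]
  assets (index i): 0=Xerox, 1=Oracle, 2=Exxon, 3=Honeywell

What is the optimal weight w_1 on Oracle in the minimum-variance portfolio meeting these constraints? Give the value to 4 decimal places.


0.3519

p=Σ⁻¹μ = [1.2545  1.3141  0.8162  0.9058]
q=Σ⁻¹𝟙 = [8.9726  10.8889  10.4686  14.5896]
a=μᵀp=0.448589  b=𝟙ᵀp=4.290657  c=𝟙ᵀq=44.919695  D=ac−b²=1.740736
λ₁=(c·0.111−b)/D = (44.919695·0.111−4.290657)/1.740736 = 0.399503
λ₂=(a−b·0.111)/D = (0.448589−4.290657·0.111)/1.740736 = -0.015898
w* = 0.399503·p + -0.015898·q:
  w_0 = 0.399503·1.2545 + -0.015898·8.9726 = 0.3585  (Xerox)
  w_1 = 0.399503·1.3141 + -0.015898·10.8889 = 0.3519  (Oracle)
  w_2 = 0.399503·0.8162 + -0.015898·10.4686 = 0.1597  (Exxon)
  w_3 = 0.399503·0.9058 + -0.015898·14.5896 = 0.1299  (Honeywell)
Σw_i=1.0000  μᵀw=0.1110
σ²=wᵀΣw=λ₁·μ_p+λ₂ = 0.399503·0.111 + -0.015898 = 0.028447 ≈ 0.0284


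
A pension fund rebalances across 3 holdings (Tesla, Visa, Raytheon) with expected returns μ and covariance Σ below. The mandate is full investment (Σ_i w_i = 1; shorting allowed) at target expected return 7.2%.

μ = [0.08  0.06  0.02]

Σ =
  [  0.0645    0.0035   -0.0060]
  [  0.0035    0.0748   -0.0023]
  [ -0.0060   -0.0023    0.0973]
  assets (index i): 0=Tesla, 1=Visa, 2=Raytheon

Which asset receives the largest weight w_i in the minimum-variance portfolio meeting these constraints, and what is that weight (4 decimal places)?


Tesla (0.6417)

g=Σ⁻¹μ = [1.2272  0.7539  0.2990]
h=Σ⁻¹𝟙 = [15.8751  12.9817  11.5633]
a=μᵀg=0.149393  b=𝟙ᵀg=2.280177  c=𝟙ᵀh=40.420112  D=ac−b²=0.839279
λ₁=(c·0.072−b)/D = (40.420112·0.072−2.280177)/0.839279 = 0.750729
λ₂=(a−b·0.072)/D = (0.149393−2.280177·0.072)/0.839279 = -0.017610
w* = 0.750729·g + -0.017610·h:
  w_0 = 0.750729·1.2272 + -0.017610·15.8751 = 0.6417  (Tesla)
  w_1 = 0.750729·0.7539 + -0.017610·12.9817 = 0.3374  (Visa)
  w_2 = 0.750729·0.2990 + -0.017610·11.5633 = 0.0209  (Raytheon)
Σw_i=1.0000  μᵀw=0.0720
σ²=wᵀΣw=λ₁·μ_p+λ₂ = 0.750729·0.072 + -0.017610 = 0.036443 ≈ 0.0364


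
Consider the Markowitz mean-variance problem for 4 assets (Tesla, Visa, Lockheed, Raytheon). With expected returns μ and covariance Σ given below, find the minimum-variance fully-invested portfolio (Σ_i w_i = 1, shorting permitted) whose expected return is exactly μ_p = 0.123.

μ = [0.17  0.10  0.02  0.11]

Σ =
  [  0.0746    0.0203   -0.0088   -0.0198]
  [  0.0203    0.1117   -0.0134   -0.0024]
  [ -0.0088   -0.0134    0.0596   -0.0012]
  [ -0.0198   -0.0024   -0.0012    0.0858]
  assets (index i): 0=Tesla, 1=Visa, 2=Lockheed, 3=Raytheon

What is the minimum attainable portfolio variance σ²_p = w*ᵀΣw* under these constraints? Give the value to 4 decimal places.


x=Σ⁻¹μ = [2.7534  0.5451  0.9038  1.9453]
y=Σ⁻¹𝟙 = [17.9499  8.6449  21.7016  16.3426]
a=μᵀx=0.754658  b=𝟙ᵀx=6.147706  c=𝟙ᵀy=64.639078  D=ac−b²=10.986094
λ₁=(c·0.123−b)/D = (64.639078·0.123−6.147706)/10.986094 = 0.164108
λ₂=(a−b·0.123)/D = (0.754658−6.147706·0.123)/10.986094 = -0.000137
w* = 0.164108·x + -0.000137·y:
  w_0 = 0.164108·2.7534 + -0.000137·17.9499 = 0.4494  (Tesla)
  w_1 = 0.164108·0.5451 + -0.000137·8.6449 = 0.0883  (Visa)
  w_2 = 0.164108·0.9038 + -0.000137·21.7016 = 0.1453  (Lockheed)
  w_3 = 0.164108·1.9453 + -0.000137·16.3426 = 0.3170  (Raytheon)
Σw_i=1.0000  μᵀw=0.1230
σ²=wᵀΣw=λ₁·μ_p+λ₂ = 0.164108·0.123 + -0.000137 = 0.020048 ≈ 0.0200

0.0200


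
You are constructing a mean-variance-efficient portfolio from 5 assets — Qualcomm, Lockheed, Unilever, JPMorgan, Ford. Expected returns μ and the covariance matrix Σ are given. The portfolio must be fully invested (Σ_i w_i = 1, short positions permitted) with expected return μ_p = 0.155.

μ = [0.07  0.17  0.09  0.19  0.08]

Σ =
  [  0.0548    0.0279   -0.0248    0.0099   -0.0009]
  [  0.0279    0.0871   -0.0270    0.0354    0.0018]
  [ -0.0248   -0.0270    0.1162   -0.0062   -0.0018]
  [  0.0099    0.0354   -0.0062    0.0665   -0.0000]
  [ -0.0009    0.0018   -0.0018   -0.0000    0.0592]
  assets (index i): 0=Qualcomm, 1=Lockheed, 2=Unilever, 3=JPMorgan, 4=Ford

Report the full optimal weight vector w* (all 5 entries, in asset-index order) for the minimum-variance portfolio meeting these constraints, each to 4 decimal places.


p=Σ⁻¹μ = [0.9397  1.1405  1.3808  2.2389  1.3729]
q=Σ⁻¹𝟙 = [21.0131  4.6372  15.0180  10.8410  17.5270]
a=μᵀp=0.919156  b=𝟙ᵀp=7.072806  c=𝟙ᵀq=69.036252  D=ac−b²=13.430465
λ₁=(c·0.155−b)/D = (69.036252·0.155−7.072806)/13.430465 = 0.270118
λ₂=(a−b·0.155)/D = (0.919156−7.072806·0.155)/13.430465 = -0.013189
w* = 0.270118·p + -0.013189·q:
  w_0 = 0.270118·0.9397 + -0.013189·21.0131 = -0.0233  (Qualcomm)
  w_1 = 0.270118·1.1405 + -0.013189·4.6372 = 0.2469  (Lockheed)
  w_2 = 0.270118·1.3808 + -0.013189·15.0180 = 0.1749  (Unilever)
  w_3 = 0.270118·2.2389 + -0.013189·10.8410 = 0.4618  (JPMorgan)
  w_4 = 0.270118·1.3729 + -0.013189·17.5270 = 0.1397  (Ford)
Σw_i=1.0000  μᵀw=0.1550
σ²=wᵀΣw=λ₁·μ_p+λ₂ = 0.270118·0.155 + -0.013189 = 0.028680 ≈ 0.0287

-0.0233  0.2469  0.1749  0.4618  0.1397


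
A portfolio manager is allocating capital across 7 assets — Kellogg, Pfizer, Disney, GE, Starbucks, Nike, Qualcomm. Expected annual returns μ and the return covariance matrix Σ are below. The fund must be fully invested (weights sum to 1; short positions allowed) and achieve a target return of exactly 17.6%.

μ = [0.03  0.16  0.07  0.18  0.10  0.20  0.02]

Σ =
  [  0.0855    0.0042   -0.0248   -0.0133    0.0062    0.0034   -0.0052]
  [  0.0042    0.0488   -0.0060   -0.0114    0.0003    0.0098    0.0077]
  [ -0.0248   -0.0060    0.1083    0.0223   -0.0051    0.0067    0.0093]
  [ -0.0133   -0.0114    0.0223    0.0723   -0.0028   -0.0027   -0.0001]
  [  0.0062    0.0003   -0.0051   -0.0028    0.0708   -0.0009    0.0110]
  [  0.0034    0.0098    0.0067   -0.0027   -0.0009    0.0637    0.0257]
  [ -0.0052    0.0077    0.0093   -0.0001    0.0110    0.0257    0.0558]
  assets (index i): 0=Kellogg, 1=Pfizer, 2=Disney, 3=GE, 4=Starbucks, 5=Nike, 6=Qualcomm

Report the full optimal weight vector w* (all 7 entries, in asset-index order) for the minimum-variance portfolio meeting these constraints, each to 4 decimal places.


u=Σ⁻¹μ = [0.3553  3.6594  0.3198  3.2371  1.9007  3.5672  -2.1786]
v=Σ⁻¹𝟙 = [15.4986  21.4802  9.6575  17.8995  12.8460  8.0229  8.5964]
a=μᵀu=2.061155  b=𝟙ᵀu=10.860832  c=𝟙ᵀv=94.001025  D=ac−b²=75.793049
λ₁=(c·0.176−b)/D = (94.001025·0.176−10.860832)/75.793049 = 0.074985
λ₂=(a−b·0.176)/D = (2.061155−10.860832·0.176)/75.793049 = 0.001974
w* = 0.074985·u + 0.001974·v:
  w_0 = 0.074985·0.3553 + 0.001974·15.4986 = 0.0572  (Kellogg)
  w_1 = 0.074985·3.6594 + 0.001974·21.4802 = 0.3168  (Pfizer)
  w_2 = 0.074985·0.3198 + 0.001974·9.6575 = 0.0430  (Disney)
  w_3 = 0.074985·3.2371 + 0.001974·17.8995 = 0.2781  (GE)
  w_4 = 0.074985·1.9007 + 0.001974·12.8460 = 0.1679  (Starbucks)
  w_5 = 0.074985·3.5672 + 0.001974·8.0229 = 0.2833  (Nike)
  w_6 = 0.074985·-2.1786 + 0.001974·8.5964 = -0.1464  (Qualcomm)
Σw_i=1.0000  μᵀw=0.1760
σ²=wᵀΣw=λ₁·μ_p+λ₂ = 0.074985·0.176 + 0.001974 = 0.015172 ≈ 0.0152

0.0572  0.3168  0.0430  0.2781  0.1679  0.2833  -0.1464


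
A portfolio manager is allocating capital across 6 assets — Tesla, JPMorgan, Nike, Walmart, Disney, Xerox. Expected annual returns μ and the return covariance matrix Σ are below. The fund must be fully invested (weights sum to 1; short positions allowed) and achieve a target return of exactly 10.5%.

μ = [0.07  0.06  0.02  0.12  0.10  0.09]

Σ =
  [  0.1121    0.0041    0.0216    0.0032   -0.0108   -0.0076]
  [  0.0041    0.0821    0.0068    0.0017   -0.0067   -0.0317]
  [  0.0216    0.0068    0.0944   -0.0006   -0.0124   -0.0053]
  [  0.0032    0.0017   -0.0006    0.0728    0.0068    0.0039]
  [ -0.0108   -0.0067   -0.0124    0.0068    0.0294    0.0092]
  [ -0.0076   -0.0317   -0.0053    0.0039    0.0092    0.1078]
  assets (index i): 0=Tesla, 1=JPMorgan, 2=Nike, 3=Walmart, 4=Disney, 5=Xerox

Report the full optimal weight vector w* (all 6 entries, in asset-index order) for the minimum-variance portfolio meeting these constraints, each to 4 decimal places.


u=Σ⁻¹μ = [0.8692  1.2856  0.4585  1.1938  3.6357  0.9433]
v=Σ⁻¹𝟙 = [10.3301  18.5367  13.1248  8.3980  41.7989  12.2299]
a=μᵀu=0.738876  b=𝟙ᵀu=8.386146  c=𝟙ᵀv=104.418402  D=ac−b²=6.824780
λ₁=(c·0.105−b)/D = (104.418402·0.105−8.386146)/6.824780 = 0.377710
λ₂=(a−b·0.105)/D = (0.738876−8.386146·0.105)/6.824780 = -0.020758
w* = 0.377710·u + -0.020758·v:
  w_0 = 0.377710·0.8692 + -0.020758·10.3301 = 0.1139  (Tesla)
  w_1 = 0.377710·1.2856 + -0.020758·18.5367 = 0.1008  (JPMorgan)
  w_2 = 0.377710·0.4585 + -0.020758·13.1248 = -0.0993  (Nike)
  w_3 = 0.377710·1.1938 + -0.020758·8.3980 = 0.2766  (Walmart)
  w_4 = 0.377710·3.6357 + -0.020758·41.7989 = 0.5056  (Disney)
  w_5 = 0.377710·0.9433 + -0.020758·12.2299 = 0.1024  (Xerox)
Σw_i=1.0000  μᵀw=0.1050
σ²=wᵀΣw=λ₁·μ_p+λ₂ = 0.377710·0.105 + -0.020758 = 0.018901 ≈ 0.0189

0.1139  0.1008  -0.0993  0.2766  0.5056  0.1024


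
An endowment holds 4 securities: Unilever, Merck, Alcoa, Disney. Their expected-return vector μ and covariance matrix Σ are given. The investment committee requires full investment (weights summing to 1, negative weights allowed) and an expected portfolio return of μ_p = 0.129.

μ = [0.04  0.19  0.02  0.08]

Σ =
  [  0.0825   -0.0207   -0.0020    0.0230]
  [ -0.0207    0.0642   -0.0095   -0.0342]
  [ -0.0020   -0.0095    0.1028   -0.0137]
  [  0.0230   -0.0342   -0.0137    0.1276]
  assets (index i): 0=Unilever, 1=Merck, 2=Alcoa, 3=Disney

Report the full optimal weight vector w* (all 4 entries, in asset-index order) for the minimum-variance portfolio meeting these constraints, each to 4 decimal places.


x=Σ⁻¹μ = [1.1267  4.3410  0.8412  1.6777]
y=Σ⁻¹𝟙 = [16.0960  30.8498  14.8641  14.8001]
a=μᵀx=1.020894  b=𝟙ᵀx=7.986597  c=𝟙ᵀy=76.609986  D=ac−b²=14.424974
λ₁=(c·0.129−b)/D = (76.609986·0.129−7.986597)/14.424974 = 0.131445
λ₂=(a−b·0.129)/D = (1.020894−7.986597·0.129)/14.424974 = -0.000650
w* = 0.131445·x + -0.000650·y:
  w_0 = 0.131445·1.1267 + -0.000650·16.0960 = 0.1376  (Unilever)
  w_1 = 0.131445·4.3410 + -0.000650·30.8498 = 0.5505  (Merck)
  w_2 = 0.131445·0.8412 + -0.000650·14.8641 = 0.1009  (Alcoa)
  w_3 = 0.131445·1.6777 + -0.000650·14.8001 = 0.2109  (Disney)
Σw_i=1.0000  μᵀw=0.1290
σ²=wᵀΣw=λ₁·μ_p+λ₂ = 0.131445·0.129 + -0.000650 = 0.016306 ≈ 0.0163

0.1376  0.5505  0.1009  0.2109


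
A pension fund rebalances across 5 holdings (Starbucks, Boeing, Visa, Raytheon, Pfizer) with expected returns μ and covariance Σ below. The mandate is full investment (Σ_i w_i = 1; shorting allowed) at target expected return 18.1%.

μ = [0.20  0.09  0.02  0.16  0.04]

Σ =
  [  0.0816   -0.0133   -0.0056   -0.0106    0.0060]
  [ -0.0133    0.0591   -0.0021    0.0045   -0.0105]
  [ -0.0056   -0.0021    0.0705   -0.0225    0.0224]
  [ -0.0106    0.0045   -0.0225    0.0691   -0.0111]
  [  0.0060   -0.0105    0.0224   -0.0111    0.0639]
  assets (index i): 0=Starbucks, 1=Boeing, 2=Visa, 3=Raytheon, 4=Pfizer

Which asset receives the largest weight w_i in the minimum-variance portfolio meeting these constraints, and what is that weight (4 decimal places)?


Starbucks (0.5240)

x=Σ⁻¹μ = [3.2730  2.1951  1.4091  3.2540  0.7507]
y=Σ⁻¹𝟙 = [19.4153  22.7684  19.5280  24.7386  15.0196]
a=μᵀx=1.430996  b=𝟙ᵀx=10.881743  c=𝟙ᵀy=101.469879  D=ac−b²=26.790649
λ₁=(c·0.181−b)/D = (101.469879·0.181−10.881743)/26.790649 = 0.279363
λ₂=(a−b·0.181)/D = (1.430996−10.881743·0.181)/26.790649 = -0.020104
w* = 0.279363·x + -0.020104·y:
  w_0 = 0.279363·3.2730 + -0.020104·19.4153 = 0.5240  (Starbucks)
  w_1 = 0.279363·2.1951 + -0.020104·22.7684 = 0.1555  (Boeing)
  w_2 = 0.279363·1.4091 + -0.020104·19.5280 = 0.0010  (Visa)
  w_3 = 0.279363·3.2540 + -0.020104·24.7386 = 0.4117  (Raytheon)
  w_4 = 0.279363·0.7507 + -0.020104·15.0196 = -0.0922  (Pfizer)
Σw_i=1.0000  μᵀw=0.1810
σ²=wᵀΣw=λ₁·μ_p+λ₂ = 0.279363·0.181 + -0.020104 = 0.030461 ≈ 0.0305


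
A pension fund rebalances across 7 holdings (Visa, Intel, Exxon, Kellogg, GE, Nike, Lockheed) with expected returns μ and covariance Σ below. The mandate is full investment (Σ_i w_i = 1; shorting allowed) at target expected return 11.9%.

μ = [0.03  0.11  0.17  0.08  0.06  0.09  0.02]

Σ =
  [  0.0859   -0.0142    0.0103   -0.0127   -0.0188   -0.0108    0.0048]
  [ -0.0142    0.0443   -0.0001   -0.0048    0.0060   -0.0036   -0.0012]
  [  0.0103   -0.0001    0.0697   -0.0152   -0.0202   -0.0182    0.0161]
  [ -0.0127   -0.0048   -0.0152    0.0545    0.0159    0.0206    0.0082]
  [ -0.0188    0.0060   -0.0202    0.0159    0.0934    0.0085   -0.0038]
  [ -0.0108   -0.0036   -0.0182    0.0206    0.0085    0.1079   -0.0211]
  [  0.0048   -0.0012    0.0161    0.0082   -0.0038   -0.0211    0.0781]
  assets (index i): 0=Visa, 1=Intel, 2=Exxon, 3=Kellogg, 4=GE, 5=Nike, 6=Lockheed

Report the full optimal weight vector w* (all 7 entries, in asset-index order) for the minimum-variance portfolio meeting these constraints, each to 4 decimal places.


p=Σ⁻¹μ = [1.1450  3.0645  3.4110  2.3649  0.9016  1.0260  -0.3976]
q=Σ⁻¹𝟙 = [21.4864  31.4027  20.9086  21.9732  13.0302  12.6074  9.3889]
a=μᵀp=1.278997  b=𝟙ᵀp=11.515461  c=𝟙ᵀq=130.797389  D=ac−b²=34.683605
λ₁=(c·0.119−b)/D = (130.797389·0.119−11.515461)/34.683605 = 0.116753
λ₂=(a−b·0.119)/D = (1.278997−11.515461·0.119)/34.683605 = -0.002634
w* = 0.116753·p + -0.002634·q:
  w_0 = 0.116753·1.1450 + -0.002634·21.4864 = 0.0771  (Visa)
  w_1 = 0.116753·3.0645 + -0.002634·31.4027 = 0.2751  (Intel)
  w_2 = 0.116753·3.4110 + -0.002634·20.9086 = 0.3432  (Exxon)
  w_3 = 0.116753·2.3649 + -0.002634·21.9732 = 0.2182  (Kellogg)
  w_4 = 0.116753·0.9016 + -0.002634·13.0302 = 0.0709  (GE)
  w_5 = 0.116753·1.0260 + -0.002634·12.6074 = 0.0866  (Nike)
  w_6 = 0.116753·-0.3976 + -0.002634·9.3889 = -0.0711  (Lockheed)
Σw_i=1.0000  μᵀw=0.1190
σ²=wᵀΣw=λ₁·μ_p+λ₂ = 0.116753·0.119 + -0.002634 = 0.011260 ≈ 0.0113

0.0771  0.2751  0.3432  0.2182  0.0709  0.0866  -0.0711


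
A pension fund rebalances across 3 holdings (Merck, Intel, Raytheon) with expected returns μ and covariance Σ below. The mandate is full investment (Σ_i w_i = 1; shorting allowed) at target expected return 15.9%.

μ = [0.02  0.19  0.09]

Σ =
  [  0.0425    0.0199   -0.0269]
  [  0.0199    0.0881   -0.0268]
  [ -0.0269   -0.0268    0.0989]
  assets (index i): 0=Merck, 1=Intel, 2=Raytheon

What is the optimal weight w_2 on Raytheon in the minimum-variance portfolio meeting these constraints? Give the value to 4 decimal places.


0.3757

u=Σ⁻¹μ = [0.3322  2.6003  1.7050]
v=Σ⁻¹𝟙 = [32.3252  10.6799  21.7975]
a=μᵀu=0.654142  b=𝟙ᵀu=4.637461  c=𝟙ᵀv=64.802604  D=ac−b²=20.884076
λ₁=(c·0.159−b)/D = (64.802604·0.159−4.637461)/20.884076 = 0.271315
λ₂=(a−b·0.159)/D = (0.654142−4.637461·0.159)/20.884076 = -0.003985
w* = 0.271315·u + -0.003985·v:
  w_0 = 0.271315·0.3322 + -0.003985·32.3252 = -0.0387  (Merck)
  w_1 = 0.271315·2.6003 + -0.003985·10.6799 = 0.6629  (Intel)
  w_2 = 0.271315·1.7050 + -0.003985·21.7975 = 0.3757  (Raytheon)
Σw_i=1.0000  μᵀw=0.1590
σ²=wᵀΣw=λ₁·μ_p+λ₂ = 0.271315·0.159 + -0.003985 = 0.039154 ≈ 0.0392


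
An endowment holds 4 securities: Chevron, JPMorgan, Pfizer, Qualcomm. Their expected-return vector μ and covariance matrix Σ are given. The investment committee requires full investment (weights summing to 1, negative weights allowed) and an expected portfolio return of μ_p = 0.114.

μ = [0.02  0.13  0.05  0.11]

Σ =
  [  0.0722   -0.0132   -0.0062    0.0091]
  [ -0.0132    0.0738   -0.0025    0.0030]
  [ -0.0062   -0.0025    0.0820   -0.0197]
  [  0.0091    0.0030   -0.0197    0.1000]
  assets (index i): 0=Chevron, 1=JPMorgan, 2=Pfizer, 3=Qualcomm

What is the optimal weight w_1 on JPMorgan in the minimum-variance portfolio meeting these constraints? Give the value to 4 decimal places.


0.5344

u=Σ⁻¹μ = [0.5496  1.8451  0.9935  1.1904]
v=Σ⁻¹𝟙 = [16.9158  16.6837  16.6848  11.2471]
a=μᵀu=0.431471  b=𝟙ᵀu=4.578619  c=𝟙ᵀv=61.531434  D=ac−b²=5.585287
λ₁=(c·0.114−b)/D = (61.531434·0.114−4.578619)/5.585287 = 0.436140
λ₂=(a−b·0.114)/D = (0.431471−4.578619·0.114)/5.585287 = -0.016202
w* = 0.436140·u + -0.016202·v:
  w_0 = 0.436140·0.5496 + -0.016202·16.9158 = -0.0344  (Chevron)
  w_1 = 0.436140·1.8451 + -0.016202·16.6837 = 0.5344  (JPMorgan)
  w_2 = 0.436140·0.9935 + -0.016202·16.6848 = 0.1630  (Pfizer)
  w_3 = 0.436140·1.1904 + -0.016202·11.2471 = 0.3369  (Qualcomm)
Σw_i=1.0000  μᵀw=0.1140
σ²=wᵀΣw=λ₁·μ_p+λ₂ = 0.436140·0.114 + -0.016202 = 0.033518 ≈ 0.0335


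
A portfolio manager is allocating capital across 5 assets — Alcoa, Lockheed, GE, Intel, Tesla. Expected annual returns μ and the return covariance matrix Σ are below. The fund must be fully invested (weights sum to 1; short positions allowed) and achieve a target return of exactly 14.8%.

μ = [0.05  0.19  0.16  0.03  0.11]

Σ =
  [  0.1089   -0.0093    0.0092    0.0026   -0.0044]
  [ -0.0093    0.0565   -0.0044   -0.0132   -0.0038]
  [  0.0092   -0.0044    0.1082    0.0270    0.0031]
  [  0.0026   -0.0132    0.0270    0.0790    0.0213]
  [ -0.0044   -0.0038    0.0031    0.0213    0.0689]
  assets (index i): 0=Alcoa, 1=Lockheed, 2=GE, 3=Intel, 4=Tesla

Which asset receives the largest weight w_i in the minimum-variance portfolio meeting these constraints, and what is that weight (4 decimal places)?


p=Σ⁻¹μ = [0.7204  3.7142  1.5238  -0.0259  1.7868]
q=Σ⁻¹𝟙 = [10.9170  23.3228  6.2545  10.5670  12.9492]
a=μᵀp=1.181300  b=𝟙ᵀp=7.719314  c=𝟙ᵀq=64.010396  D=ac−b²=16.027647
λ₁=(c·0.148−b)/D = (64.010396·0.148−7.719314)/16.027647 = 0.109450
λ₂=(a−b·0.148)/D = (1.181300−7.719314·0.148)/16.027647 = 0.002423
w* = 0.109450·p + 0.002423·q:
  w_0 = 0.109450·0.7204 + 0.002423·10.9170 = 0.1053  (Alcoa)
  w_1 = 0.109450·3.7142 + 0.002423·23.3228 = 0.4630  (Lockheed)
  w_2 = 0.109450·1.5238 + 0.002423·6.2545 = 0.1819  (GE)
  w_3 = 0.109450·-0.0259 + 0.002423·10.5670 = 0.0228  (Intel)
  w_4 = 0.109450·1.7868 + 0.002423·12.9492 = 0.2269  (Tesla)
Σw_i=1.0000  μᵀw=0.1480
σ²=wᵀΣw=λ₁·μ_p+λ₂ = 0.109450·0.148 + 0.002423 = 0.018622 ≈ 0.0186

Lockheed (0.4630)


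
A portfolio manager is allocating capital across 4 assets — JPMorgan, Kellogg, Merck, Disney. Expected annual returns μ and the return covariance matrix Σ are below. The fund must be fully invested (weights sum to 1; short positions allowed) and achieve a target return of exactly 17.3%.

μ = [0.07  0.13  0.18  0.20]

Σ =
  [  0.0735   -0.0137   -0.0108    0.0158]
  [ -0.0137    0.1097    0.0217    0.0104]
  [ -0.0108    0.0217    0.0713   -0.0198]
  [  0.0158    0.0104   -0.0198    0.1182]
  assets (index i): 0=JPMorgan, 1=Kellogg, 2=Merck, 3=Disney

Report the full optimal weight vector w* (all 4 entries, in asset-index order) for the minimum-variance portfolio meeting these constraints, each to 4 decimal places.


u=Σ⁻¹μ = [1.0680  0.5153  3.0909  2.0217]
v=Σ⁻¹𝟙 = [15.5046  6.9493  16.6367  8.5631]
a=μᵀu=1.102460  b=𝟙ᵀu=6.695968  c=𝟙ᵀv=47.653730  D=ac−b²=7.700320
λ₁=(c·0.173−b)/D = (47.653730·0.173−6.695968)/7.700320 = 0.201047
λ₂=(a−b·0.173)/D = (1.102460−6.695968·0.173)/7.700320 = -0.007265
w* = 0.201047·u + -0.007265·v:
  w_0 = 0.201047·1.0680 + -0.007265·15.5046 = 0.1021  (JPMorgan)
  w_1 = 0.201047·0.5153 + -0.007265·6.9493 = 0.0531  (Kellogg)
  w_2 = 0.201047·3.0909 + -0.007265·16.6367 = 0.5006  (Merck)
  w_3 = 0.201047·2.0217 + -0.007265·8.5631 = 0.3442  (Disney)
Σw_i=1.0000  μᵀw=0.1730
σ²=wᵀΣw=λ₁·μ_p+λ₂ = 0.201047·0.173 + -0.007265 = 0.027516 ≈ 0.0275

0.1021  0.0531  0.5006  0.3442
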